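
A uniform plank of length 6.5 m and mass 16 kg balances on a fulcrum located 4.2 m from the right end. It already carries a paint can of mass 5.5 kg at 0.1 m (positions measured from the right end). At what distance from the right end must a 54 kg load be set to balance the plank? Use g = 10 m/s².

Take moments about the fulcrum (at 4.2 m from the right end).
Beam weight: 16 × 10 = 160 N down at 3.25 m → arm 0.95 m, τ = 160 × 0.95 = 152 N·m clockwise.
Paint can: 5.5 × 10 = 55 N down at 0.1 m → arm 4.1 m, τ = 55 × 4.1 = 225.5 N·m clockwise.
Net moment of existing loads = 377.5 N·m clockwise.
The load weighs 54 × 10 = 540 N and must supply an equal counterclockwise moment, so its lever arm about the fulcrum is 377.5 / 540 = 0.699 m.
That puts it at 4.2 + 0.699 = 4.9 m from the right end.

x ≈ 4.9 m from the right end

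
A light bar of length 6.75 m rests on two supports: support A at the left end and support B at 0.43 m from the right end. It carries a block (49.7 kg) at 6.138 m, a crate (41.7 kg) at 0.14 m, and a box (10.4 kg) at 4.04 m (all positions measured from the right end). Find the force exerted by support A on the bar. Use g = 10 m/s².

R_A ≈ 489 N

Take moments about support B.
Block: 49.7 × 10 = 497 N down at 6.138 m → arm 5.708 m, τ = 497 × 5.708 = 2837 N·m counterclockwise.
Crate: 41.7 × 10 = 417 N down at 0.14 m → arm 0.29 m, τ = 417 × 0.29 = 120.9 N·m clockwise.
Box: 10.4 × 10 = 104 N down at 4.04 m → arm 3.61 m, τ = 104 × 3.61 = 375.4 N·m counterclockwise.
Net load moment about support B = 3092 N·m counterclockwise.
Reaction R at support A is upward at 6.75 m, arm 6.32 m → moment R × 6.32 clockwise.
Στ = 0 ⇒ R × 6.32 = 3092 ⇒ R = 489 N.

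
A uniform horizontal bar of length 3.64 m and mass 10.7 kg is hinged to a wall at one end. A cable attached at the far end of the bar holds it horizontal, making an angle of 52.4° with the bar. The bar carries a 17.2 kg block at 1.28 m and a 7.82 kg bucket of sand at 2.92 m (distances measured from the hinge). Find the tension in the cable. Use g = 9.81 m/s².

T ≈ 219 N

Take moments about the hinge.
Beam weight: 10.7 × 9.81 = 105 N down at 1.82 m → arm 1.82 m, τ = 105 × 1.82 = 191.1 N·m clockwise.
Block: 17.2 × 9.81 = 168.7 N down at 1.28 m → arm 1.28 m, τ = 168.7 × 1.28 = 215.9 N·m clockwise.
Bucket of sand: 7.82 × 9.81 = 76.71 N down at 2.92 m → arm 2.92 m, τ = 76.71 × 2.92 = 224 N·m clockwise.
Total clockwise load moment = 631 N·m.
The cable tension T acts at 3.64 m; only its component perpendicular to the bar, T sinθ, produces torque. sin 52.4° = 0.7923.
Balancing moments: T × 3.64 × 0.7923 = 631, giving T = 631 / 2.884 = 219 N.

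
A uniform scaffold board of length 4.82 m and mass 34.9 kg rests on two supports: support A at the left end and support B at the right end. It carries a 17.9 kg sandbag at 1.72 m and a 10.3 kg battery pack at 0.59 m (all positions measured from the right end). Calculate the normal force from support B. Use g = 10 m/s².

Taking torques about support A:
Beam weight: 34.9 × 10 = 349 N down at 2.41 m → arm 2.41 m, τ = 349 × 2.41 = 841.1 N·m clockwise.
Sandbag: 17.9 × 10 = 179 N down at 1.72 m → arm 3.1 m, τ = 179 × 3.1 = 554.9 N·m clockwise.
Battery pack: 10.3 × 10 = 103 N down at 0.59 m → arm 4.23 m, τ = 103 × 4.23 = 435.7 N·m clockwise.
Net load moment about support A = 1832 N·m clockwise.
Reaction R at support B is upward at 0 m, arm 4.82 m → moment R × 4.82 counterclockwise.
Setting net torque to zero: R × 4.82 = 1832 → R = 380 N.

R_B ≈ 380 N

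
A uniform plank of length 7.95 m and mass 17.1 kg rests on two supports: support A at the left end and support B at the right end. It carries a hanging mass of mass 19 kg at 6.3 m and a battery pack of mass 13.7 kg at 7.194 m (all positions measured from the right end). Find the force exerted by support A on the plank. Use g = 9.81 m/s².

Take moments about support B.
Beam weight: 17.1 × 9.81 = 167.8 N down at 3.975 m → arm 3.975 m, τ = 167.8 × 3.975 = 667 N·m counterclockwise.
Hanging mass: 19 × 9.81 = 186.4 N down at 6.3 m → arm 6.3 m, τ = 186.4 × 6.3 = 1174 N·m counterclockwise.
Battery pack: 13.7 × 9.81 = 134.4 N down at 7.194 m → arm 7.194 m, τ = 134.4 × 7.194 = 966.9 N·m counterclockwise.
Net load moment about support B = 2808 N·m counterclockwise.
Reaction R at support A is upward at 7.95 m, arm 7.95 m → moment R × 7.95 clockwise.
Setting net torque to zero: R × 7.95 = 2808 → R = 353 N.

R_A ≈ 353 N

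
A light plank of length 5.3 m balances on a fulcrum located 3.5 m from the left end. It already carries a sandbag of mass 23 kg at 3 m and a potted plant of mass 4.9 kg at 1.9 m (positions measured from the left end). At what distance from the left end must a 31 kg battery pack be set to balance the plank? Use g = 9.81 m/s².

x ≈ 4.12 m from the left end

Choose the fulcrum (at 3.5 m from the left end) as the axis so the support reaction has zero arm there.
Sandbag: 23 × 9.81 = 225.6 N down at 3 m → arm 0.5 m, τ = 225.6 × 0.5 = 112.8 N·m counterclockwise.
Potted plant: 4.9 × 9.81 = 48.07 N down at 1.9 m → arm 1.6 m, τ = 48.07 × 1.6 = 76.91 N·m counterclockwise.
Net moment of existing loads = 189.7 N·m counterclockwise.
The battery pack weighs 31 × 9.81 = 304.1 N and must supply an equal clockwise moment, so its lever arm about the fulcrum is 189.7 / 304.1 = 0.624 m.
That puts it at 3.5 + 0.624 = 4.12 m from the left end.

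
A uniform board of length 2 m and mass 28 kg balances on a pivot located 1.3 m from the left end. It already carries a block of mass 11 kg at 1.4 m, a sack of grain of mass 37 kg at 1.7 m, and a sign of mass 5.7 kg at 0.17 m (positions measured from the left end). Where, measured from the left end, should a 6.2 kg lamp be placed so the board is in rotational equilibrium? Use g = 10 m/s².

x ≈ 1.13 m from the left end

Sum moments about the pivot (at 1.3 m from the left end) (the support reaction has zero arm there).
Beam weight: 28 × 10 = 280 N down at 1 m → arm 0.3 m, τ = 280 × 0.3 = 84 N·m counterclockwise.
Block: 11 × 10 = 110 N down at 1.4 m → arm 0.1 m, τ = 110 × 0.1 = 11 N·m clockwise.
Sack of grain: 37 × 10 = 370 N down at 1.7 m → arm 0.4 m, τ = 370 × 0.4 = 148 N·m clockwise.
Sign: 5.7 × 10 = 57 N down at 0.17 m → arm 1.13 m, τ = 57 × 1.13 = 64.41 N·m counterclockwise.
Net moment of existing loads = 10.59 N·m clockwise.
The lamp weighs 6.2 × 10 = 62 N and must supply an equal counterclockwise moment, so its lever arm about the pivot is 10.59 / 62 = 0.171 m.
That puts it at 1.3 − 0.171 = 1.13 m from the left end.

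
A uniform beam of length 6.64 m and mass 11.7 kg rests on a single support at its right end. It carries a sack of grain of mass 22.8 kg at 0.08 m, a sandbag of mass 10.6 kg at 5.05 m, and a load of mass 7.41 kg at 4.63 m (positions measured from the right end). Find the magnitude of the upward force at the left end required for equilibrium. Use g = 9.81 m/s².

Sum moments about the right end (the unknown pivot reaction has zero arm there).
Beam weight: 11.7 × 9.81 = 114.8 N down at 3.32 m → arm 3.32 m, τ = 114.8 × 3.32 = 381.1 N·m counterclockwise.
Sack of grain: 22.8 × 9.81 = 223.7 N down at 0.08 m → arm 0.08 m, τ = 223.7 × 0.08 = 17.9 N·m counterclockwise.
Sandbag: 10.6 × 9.81 = 104 N down at 5.05 m → arm 5.05 m, τ = 104 × 5.05 = 525.2 N·m counterclockwise.
Load: 7.41 × 9.81 = 72.69 N down at 4.63 m → arm 4.63 m, τ = 72.69 × 4.63 = 336.6 N·m counterclockwise.
Net moment of the loads = 1261 N·m counterclockwise.
The upward force F acts at the left end, arm 6.64 m, giving F × 6.64 clockwise.
Στ = 0 ⇒ F × 6.64 = 1261 ⇒ F = 1261 / 6.64 = 190 N.

F ≈ 190 N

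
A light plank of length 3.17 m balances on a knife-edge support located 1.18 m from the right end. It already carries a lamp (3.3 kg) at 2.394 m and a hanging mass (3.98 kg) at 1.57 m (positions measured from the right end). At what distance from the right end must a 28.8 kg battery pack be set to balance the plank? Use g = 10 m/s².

About the knife-edge support (at 1.18 m from the right end):
Lamp: 3.3 × 10 = 33 N down at 2.394 m → arm 1.214 m, τ = 33 × 1.214 = 40.06 N·m counterclockwise.
Hanging mass: 3.98 × 10 = 39.8 N down at 1.57 m → arm 0.39 m, τ = 39.8 × 0.39 = 15.52 N·m counterclockwise.
Net moment of existing loads = 55.58 N·m counterclockwise.
The battery pack weighs 28.8 × 10 = 288 N and must supply an equal clockwise moment, so its lever arm about the knife-edge support is 55.58 / 288 = 0.193 m.
That puts it at 1.18 − 0.193 = 0.987 m from the right end.

x ≈ 0.987 m from the right end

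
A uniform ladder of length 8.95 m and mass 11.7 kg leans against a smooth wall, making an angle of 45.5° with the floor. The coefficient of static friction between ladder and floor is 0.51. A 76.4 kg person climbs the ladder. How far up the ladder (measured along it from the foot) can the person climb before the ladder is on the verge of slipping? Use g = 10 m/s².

Sum moments about the foot of the ladder (the floor normal and friction both act there and drop out).
Ladder weight 11.7×10 = 117 N acts at 4.475 m along the ladder; its horizontal arm is 4.475·cos45.5° = 3.137 m → τ = 367 N·m clockwise.
Person weight 76.4×10 = 764 N at distance d → arm d·cos45.5° → τ = 764·d·0.7009 clockwise.
Wall normal N at the top has arm L sinθ = 6.384 m counterclockwise, so Στ = 0 gives N·6.384 = 367 + 535.5·d.
ΣFy = 0 ⇒ N_floor = 881 N, so the maximum friction is μ_s·N_floor = 0.51×881 = 449.3 N. ΣFx = 0 ⇒ N_wall = f, so at the slipping point N = 449.3 N.
Substituting: 449.3×6.384 = 367 + 535.5·d ⇒ d = (2868 − 367) / 535.5 = 4.67 m.

d ≈ 4.67 m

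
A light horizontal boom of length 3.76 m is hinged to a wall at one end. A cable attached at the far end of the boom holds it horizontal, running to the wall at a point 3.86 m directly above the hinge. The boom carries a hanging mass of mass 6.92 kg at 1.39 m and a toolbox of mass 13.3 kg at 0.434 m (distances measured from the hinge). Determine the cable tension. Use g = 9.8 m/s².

T ≈ 56 N

About the hinge:
Hanging mass: 6.92 × 9.8 = 67.82 N down at 1.39 m → arm 1.39 m, τ = 67.82 × 1.39 = 94.27 N·m clockwise.
Toolbox: 13.3 × 9.8 = 130.3 N down at 0.434 m → arm 0.434 m, τ = 130.3 × 0.434 = 56.55 N·m clockwise.
Total clockwise load moment = 150.8 N·m.
The cable tension T acts at 3.76 m; only its component perpendicular to the boom, T sinθ, produces torque. sinθ = h/√(h²+d²) = 3.86/√(3.86²+3.76²) = 0.7163.
Setting net torque to zero: T × 3.76 × 0.7163 = 150.8 → T = 150.8 / 2.693 = 56 N.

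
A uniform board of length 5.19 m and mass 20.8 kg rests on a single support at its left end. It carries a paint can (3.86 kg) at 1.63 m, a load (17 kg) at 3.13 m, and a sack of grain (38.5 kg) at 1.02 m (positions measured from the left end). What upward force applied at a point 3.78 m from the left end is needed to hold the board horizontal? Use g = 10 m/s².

F ≈ 404 N

Sum moments about the left end (the unknown pivot reaction has zero arm there).
Beam weight: 20.8 × 10 = 208 N down at 2.595 m → arm 2.595 m, τ = 208 × 2.595 = 539.8 N·m clockwise.
Paint can: 3.86 × 10 = 38.6 N down at 1.63 m → arm 1.63 m, τ = 38.6 × 1.63 = 62.92 N·m clockwise.
Load: 17 × 10 = 170 N down at 3.13 m → arm 3.13 m, τ = 170 × 3.13 = 532.1 N·m clockwise.
Sack of grain: 38.5 × 10 = 385 N down at 1.02 m → arm 1.02 m, τ = 385 × 1.02 = 392.7 N·m clockwise.
Net moment of the loads = 1528 N·m clockwise.
The upward force F acts at a point 3.78 m from the left end, arm 3.78 m, giving F × 3.78 counterclockwise.
Στ = 0 ⇒ F × 3.78 = 1528 ⇒ F = 1528 / 3.78 = 404 N.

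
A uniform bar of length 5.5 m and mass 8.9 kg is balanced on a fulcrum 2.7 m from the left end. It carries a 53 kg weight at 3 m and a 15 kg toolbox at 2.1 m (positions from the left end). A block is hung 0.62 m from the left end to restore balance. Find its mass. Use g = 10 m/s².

m ≈ 3.53 kg

About the fulcrum (at 2.7 m from the left end):
Beam weight: 8.9 × 10 = 89 N down at 2.75 m → arm 0.05 m, τ = 89 × 0.05 = 4.45 N·m clockwise.
Weight: 53 × 10 = 530 N down at 3 m → arm 0.3 m, τ = 530 × 0.3 = 159 N·m clockwise.
Toolbox: 15 × 10 = 150 N down at 2.1 m → arm 0.6 m, τ = 150 × 0.6 = 90 N·m counterclockwise.
Net moment of known loads = 73.45 N·m clockwise.
An unknown mass m at 0.62 m has arm 2.08 m; its moment is m·g·2.08 counterclockwise.
For rotational equilibrium, m × 10 × 2.08 = 73.45, so m = 73.45 / (10 × 2.08) = 3.53 kg.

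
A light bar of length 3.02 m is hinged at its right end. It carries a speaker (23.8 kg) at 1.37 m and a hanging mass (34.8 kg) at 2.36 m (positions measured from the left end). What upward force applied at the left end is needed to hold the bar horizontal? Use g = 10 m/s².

F ≈ 206 N

Sum moments about the right end (the unknown pivot reaction has zero arm there).
Speaker: 23.8 × 10 = 238 N down at 1.37 m → arm 1.65 m, τ = 238 × 1.65 = 392.7 N·m counterclockwise.
Hanging mass: 34.8 × 10 = 348 N down at 2.36 m → arm 0.66 m, τ = 348 × 0.66 = 229.7 N·m counterclockwise.
Net moment of the loads = 622.4 N·m counterclockwise.
The upward force F acts at the left end, arm 3.02 m, giving F × 3.02 clockwise.
Balancing moments: F × 3.02 = 622.4, giving F = 622.4 / 3.02 = 206 N.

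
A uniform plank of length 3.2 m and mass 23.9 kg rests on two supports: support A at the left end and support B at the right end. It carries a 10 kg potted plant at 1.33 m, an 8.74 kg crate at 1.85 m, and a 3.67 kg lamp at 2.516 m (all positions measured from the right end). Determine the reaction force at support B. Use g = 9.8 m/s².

About support A:
Beam weight: 23.9 × 9.8 = 234.2 N down at 1.6 m → arm 1.6 m, τ = 234.2 × 1.6 = 374.7 N·m clockwise.
Potted plant: 10 × 9.8 = 98 N down at 1.33 m → arm 1.87 m, τ = 98 × 1.87 = 183.3 N·m clockwise.
Crate: 8.74 × 9.8 = 85.65 N down at 1.85 m → arm 1.35 m, τ = 85.65 × 1.35 = 115.6 N·m clockwise.
Lamp: 3.67 × 9.8 = 35.97 N down at 2.516 m → arm 0.684 m, τ = 35.97 × 0.684 = 24.6 N·m clockwise.
Net load moment about support A = 698.2 N·m clockwise.
Reaction R at support B is upward at 0 m, arm 3.2 m → moment R × 3.2 counterclockwise.
Στ = 0 ⇒ R × 3.2 = 698.2 ⇒ R = 218 N.

R_B ≈ 218 N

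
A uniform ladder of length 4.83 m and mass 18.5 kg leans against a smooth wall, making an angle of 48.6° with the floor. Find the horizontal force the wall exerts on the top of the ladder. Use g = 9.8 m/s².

N_wall ≈ 79.9 N

About the foot of the ladder:
Ladder weight 18.5×9.8 = 181.3 N acts at 2.415 m along the ladder; its horizontal arm is 2.415·cos48.6° = 1.597 m → τ = 289.5 N·m clockwise.
Wall normal N acts horizontally at the top; its moment arm is the height L sinθ = 4.83·sin48.6° = 3.623 m, counterclockwise.
For rotational equilibrium, N × 3.623 = 289.5, so N = 79.9 N.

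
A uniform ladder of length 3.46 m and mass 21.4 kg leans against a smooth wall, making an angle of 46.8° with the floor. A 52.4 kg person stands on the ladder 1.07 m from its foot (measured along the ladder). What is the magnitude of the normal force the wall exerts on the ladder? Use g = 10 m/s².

N_wall ≈ 253 N

Take moments about the foot of the ladder.
Ladder weight 21.4×10 = 214 N acts at 1.73 m along the ladder; its horizontal arm is 1.73·cos46.8° = 1.184 m → τ = 253.4 N·m clockwise.
Person: 52.4×10 = 524 N at 1.07 m → arm 0.7325 m → τ = 383.8 N·m clockwise.
Wall normal N acts horizontally at the top; its moment arm is the height L sinθ = 3.46·sin46.8° = 2.522 m, counterclockwise.
Στ = 0 ⇒ N × 2.522 = 637.2 ⇒ N = 253 N.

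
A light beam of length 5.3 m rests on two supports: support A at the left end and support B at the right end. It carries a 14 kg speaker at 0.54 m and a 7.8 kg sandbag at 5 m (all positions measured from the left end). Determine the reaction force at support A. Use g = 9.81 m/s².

R_A ≈ 128 N

Taking torques about support B:
Speaker: 14 × 9.81 = 137.3 N down at 0.54 m → arm 4.76 m, τ = 137.3 × 4.76 = 653.5 N·m counterclockwise.
Sandbag: 7.8 × 9.81 = 76.52 N down at 5 m → arm 0.3 m, τ = 76.52 × 0.3 = 22.96 N·m counterclockwise.
Net load moment about support B = 676.5 N·m counterclockwise.
Reaction R at support A is upward at 0 m, arm 5.3 m → moment R × 5.3 clockwise.
Setting net torque to zero: R × 5.3 = 676.5 → R = 128 N.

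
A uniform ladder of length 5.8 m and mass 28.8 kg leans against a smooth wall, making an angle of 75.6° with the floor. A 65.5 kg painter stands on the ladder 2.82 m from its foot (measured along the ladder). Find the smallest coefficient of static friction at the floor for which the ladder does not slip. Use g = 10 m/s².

μ_min ≈ 0.126

Sum moments about the foot of the ladder (the floor normal and friction both act there and drop out).
Ladder weight 28.8×10 = 288 N acts at 2.9 m along the ladder; its horizontal arm is 2.9·cos75.6° = 0.7212 m → τ = 207.7 N·m clockwise.
Painter: 65.5×10 = 655 N at 2.82 m → arm 0.7013 m → τ = 459.4 N·m clockwise.
Wall normal N acts horizontally at the top; its moment arm is the height L sinθ = 5.8·sin75.6° = 5.618 m, counterclockwise.
For rotational equilibrium, N × 5.618 = 667.1, so N = 118.7 N.
ΣFx = 0 ⇒ f = N_wall = 118.7 N. ΣFy = 0 ⇒ N_floor = 943 N.
μ_min = f / N_floor = 118.7 / 943 = 0.126.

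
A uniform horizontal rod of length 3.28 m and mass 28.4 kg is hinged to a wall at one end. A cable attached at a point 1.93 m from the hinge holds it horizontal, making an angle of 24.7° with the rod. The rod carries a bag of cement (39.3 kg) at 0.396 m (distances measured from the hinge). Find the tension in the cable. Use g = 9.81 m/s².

T ≈ 756 N

Sum moments about the hinge (the unknown hinge reaction has zero arm there).
Beam weight: 28.4 × 9.81 = 278.6 N down at 1.64 m → arm 1.64 m, τ = 278.6 × 1.64 = 456.9 N·m clockwise.
Bag of cement: 39.3 × 9.81 = 385.5 N down at 0.396 m → arm 0.396 m, τ = 385.5 × 0.396 = 152.7 N·m clockwise.
Total clockwise load moment = 609.6 N·m.
The cable tension T acts at 1.93 m; only its component perpendicular to the rod, T sinθ, produces torque. sin 24.7° = 0.4179.
Στ = 0 ⇒ T × 1.93 × 0.4179 = 609.6 ⇒ T = 609.6 / 0.8065 = 756 N.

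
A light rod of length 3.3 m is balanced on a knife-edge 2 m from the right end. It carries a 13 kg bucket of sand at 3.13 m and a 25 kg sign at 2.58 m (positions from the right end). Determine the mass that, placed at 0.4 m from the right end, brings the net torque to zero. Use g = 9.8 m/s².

m ≈ 18.2 kg

Choose the knife-edge (at 2 m from the right end) as the axis so the support reaction has zero arm there.
Bucket of sand: 13 × 9.8 = 127.4 N down at 3.13 m → arm 1.13 m, τ = 127.4 × 1.13 = 144 N·m counterclockwise.
Sign: 25 × 9.8 = 245 N down at 2.58 m → arm 0.58 m, τ = 245 × 0.58 = 142.1 N·m counterclockwise.
Net moment of known loads = 286.1 N·m counterclockwise.
An unknown mass m at 0.4 m has arm 1.6 m; its moment is m·g·1.6 clockwise.
For rotational equilibrium, m × 9.8 × 1.6 = 286.1, so m = 286.1 / (9.8 × 1.6) = 18.2 kg.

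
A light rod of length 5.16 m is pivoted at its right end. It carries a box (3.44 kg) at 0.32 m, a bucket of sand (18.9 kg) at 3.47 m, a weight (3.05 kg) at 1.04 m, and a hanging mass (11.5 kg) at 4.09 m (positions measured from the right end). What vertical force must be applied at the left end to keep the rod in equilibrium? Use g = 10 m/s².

F ≈ 227 N

Sum moments about the right end (the unknown pivot reaction has zero arm there).
Box: 3.44 × 10 = 34.4 N down at 0.32 m → arm 0.32 m, τ = 34.4 × 0.32 = 11.01 N·m counterclockwise.
Bucket of sand: 18.9 × 10 = 189 N down at 3.47 m → arm 3.47 m, τ = 189 × 3.47 = 655.8 N·m counterclockwise.
Weight: 3.05 × 10 = 30.5 N down at 1.04 m → arm 1.04 m, τ = 30.5 × 1.04 = 31.72 N·m counterclockwise.
Hanging mass: 11.5 × 10 = 115 N down at 4.09 m → arm 4.09 m, τ = 115 × 4.09 = 470.3 N·m counterclockwise.
Net moment of the loads = 1169 N·m counterclockwise.
The upward force F acts at the left end, arm 5.16 m, giving F × 5.16 clockwise.
Setting net torque to zero: F × 5.16 = 1169 → F = 1169 / 5.16 = 227 N.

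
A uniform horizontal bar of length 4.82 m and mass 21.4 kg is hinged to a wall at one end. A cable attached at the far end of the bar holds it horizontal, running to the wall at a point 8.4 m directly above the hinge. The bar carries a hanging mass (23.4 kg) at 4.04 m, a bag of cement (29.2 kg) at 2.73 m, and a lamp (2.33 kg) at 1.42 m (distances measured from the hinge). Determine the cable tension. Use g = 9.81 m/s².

Take moments about the hinge.
Beam weight: 21.4 × 9.81 = 209.9 N down at 2.41 m → arm 2.41 m, τ = 209.9 × 2.41 = 505.9 N·m clockwise.
Hanging mass: 23.4 × 9.81 = 229.6 N down at 4.04 m → arm 4.04 m, τ = 229.6 × 4.04 = 927.6 N·m clockwise.
Bag of cement: 29.2 × 9.81 = 286.5 N down at 2.73 m → arm 2.73 m, τ = 286.5 × 2.73 = 782.1 N·m clockwise.
Lamp: 2.33 × 9.81 = 22.86 N down at 1.42 m → arm 1.42 m, τ = 22.86 × 1.42 = 32.46 N·m clockwise.
Total clockwise load moment = 2248 N·m.
The cable tension T acts at 4.82 m; only its component perpendicular to the bar, T sinθ, produces torque. sinθ = h/√(h²+d²) = 8.4/√(8.4²+4.82²) = 0.8674.
Στ = 0 ⇒ T × 4.82 × 0.8674 = 2248 ⇒ T = 2248 / 4.181 = 538 N.

T ≈ 538 N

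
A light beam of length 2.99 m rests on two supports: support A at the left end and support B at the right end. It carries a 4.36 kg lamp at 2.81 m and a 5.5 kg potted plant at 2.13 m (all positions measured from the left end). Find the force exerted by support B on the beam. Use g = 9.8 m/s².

Sum moments about support A (its reaction then has zero moment arm).
Lamp: 4.36 × 9.8 = 42.73 N down at 2.81 m → arm 2.81 m, τ = 42.73 × 2.81 = 120.1 N·m clockwise.
Potted plant: 5.5 × 9.8 = 53.9 N down at 2.13 m → arm 2.13 m, τ = 53.9 × 2.13 = 114.8 N·m clockwise.
Net load moment about support A = 234.9 N·m clockwise.
Reaction R at support B is upward at 2.99 m, arm 2.99 m → moment R × 2.99 counterclockwise.
For rotational equilibrium, R × 2.99 = 234.9, so R = 78.6 N.

R_B ≈ 78.6 N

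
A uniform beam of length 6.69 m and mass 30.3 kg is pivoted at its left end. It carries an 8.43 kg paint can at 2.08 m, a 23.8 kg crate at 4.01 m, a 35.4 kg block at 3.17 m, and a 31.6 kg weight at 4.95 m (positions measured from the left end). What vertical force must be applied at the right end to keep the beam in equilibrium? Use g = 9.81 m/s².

Take moments about the left end.
Beam weight: 30.3 × 9.81 = 297.2 N down at 3.345 m → arm 3.345 m, τ = 297.2 × 3.345 = 994.1 N·m clockwise.
Paint can: 8.43 × 9.81 = 82.7 N down at 2.08 m → arm 2.08 m, τ = 82.7 × 2.08 = 172 N·m clockwise.
Crate: 23.8 × 9.81 = 233.5 N down at 4.01 m → arm 4.01 m, τ = 233.5 × 4.01 = 936.3 N·m clockwise.
Block: 35.4 × 9.81 = 347.3 N down at 3.17 m → arm 3.17 m, τ = 347.3 × 3.17 = 1101 N·m clockwise.
Weight: 31.6 × 9.81 = 310 N down at 4.95 m → arm 4.95 m, τ = 310 × 4.95 = 1534 N·m clockwise.
Net moment of the loads = 4737 N·m clockwise.
The upward force F acts at the right end, arm 6.69 m, giving F × 6.69 counterclockwise.
For rotational equilibrium, F × 6.69 = 4737, so F = 4737 / 6.69 = 708 N.

F ≈ 708 N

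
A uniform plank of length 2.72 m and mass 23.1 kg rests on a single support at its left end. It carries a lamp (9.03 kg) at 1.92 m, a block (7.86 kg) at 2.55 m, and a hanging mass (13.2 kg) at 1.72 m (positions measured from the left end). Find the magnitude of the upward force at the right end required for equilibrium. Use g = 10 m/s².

Taking torques about the left end:
Beam weight: 23.1 × 10 = 231 N down at 1.36 m → arm 1.36 m, τ = 231 × 1.36 = 314.2 N·m clockwise.
Lamp: 9.03 × 10 = 90.3 N down at 1.92 m → arm 1.92 m, τ = 90.3 × 1.92 = 173.4 N·m clockwise.
Block: 7.86 × 10 = 78.6 N down at 2.55 m → arm 2.55 m, τ = 78.6 × 2.55 = 200.4 N·m clockwise.
Hanging mass: 13.2 × 10 = 132 N down at 1.72 m → arm 1.72 m, τ = 132 × 1.72 = 227 N·m clockwise.
Net moment of the loads = 915 N·m clockwise.
The upward force F acts at the right end, arm 2.72 m, giving F × 2.72 counterclockwise.
Στ = 0 ⇒ F × 2.72 = 915 ⇒ F = 915 / 2.72 = 336 N.

F ≈ 336 N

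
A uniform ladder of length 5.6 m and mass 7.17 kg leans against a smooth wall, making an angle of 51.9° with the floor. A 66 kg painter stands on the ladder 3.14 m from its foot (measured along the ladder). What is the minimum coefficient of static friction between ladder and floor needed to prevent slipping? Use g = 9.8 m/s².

μ_min ≈ 0.435

Choose the foot of the ladder as the axis so the floor normal and friction both act there and drop out.
Ladder weight 7.17×9.8 = 70.27 N acts at 2.8 m along the ladder; its horizontal arm is 2.8·cos51.9° = 1.728 m → τ = 121.4 N·m clockwise.
Painter: 66×9.8 = 646.8 N at 3.14 m → arm 1.937 m → τ = 1253 N·m clockwise.
Wall normal N acts horizontally at the top; its moment arm is the height L sinθ = 5.6·sin51.9° = 4.407 m, counterclockwise.
Στ = 0 ⇒ N × 4.407 = 1374 ⇒ N = 311.8 N.
ΣFx = 0 ⇒ f = N_wall = 311.8 N. ΣFy = 0 ⇒ N_floor = 717.1 N.
μ_min = f / N_floor = 311.8 / 717.1 = 0.435.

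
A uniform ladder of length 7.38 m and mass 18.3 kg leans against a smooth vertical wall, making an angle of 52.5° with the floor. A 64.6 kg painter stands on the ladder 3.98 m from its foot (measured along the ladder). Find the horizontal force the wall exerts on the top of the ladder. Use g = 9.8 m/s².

Choose the foot of the ladder as the axis so the floor normal and friction both act there and drop out.
Ladder weight 18.3×9.8 = 179.3 N acts at 3.69 m along the ladder; its horizontal arm is 3.69·cos52.5° = 2.246 m → τ = 402.7 N·m clockwise.
Painter: 64.6×9.8 = 633.1 N at 3.98 m → arm 2.423 m → τ = 1534 N·m clockwise.
Wall normal N acts horizontally at the top; its moment arm is the height L sinθ = 7.38·sin52.5° = 5.855 m, counterclockwise.
Balancing moments: N × 5.855 = 1937, giving N = 331 N.

N_wall ≈ 331 N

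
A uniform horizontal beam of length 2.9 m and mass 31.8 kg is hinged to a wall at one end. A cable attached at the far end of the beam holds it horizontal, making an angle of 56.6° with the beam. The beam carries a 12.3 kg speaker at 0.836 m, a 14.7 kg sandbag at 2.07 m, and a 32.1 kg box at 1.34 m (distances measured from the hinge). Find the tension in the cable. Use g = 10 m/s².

T ≈ 536 N

Choose the hinge as the axis so the unknown hinge reaction has zero arm there.
Beam weight: 31.8 × 10 = 318 N down at 1.45 m → arm 1.45 m, τ = 318 × 1.45 = 461.1 N·m clockwise.
Speaker: 12.3 × 10 = 123 N down at 0.836 m → arm 0.836 m, τ = 123 × 0.836 = 102.8 N·m clockwise.
Sandbag: 14.7 × 10 = 147 N down at 2.07 m → arm 2.07 m, τ = 147 × 2.07 = 304.3 N·m clockwise.
Box: 32.1 × 10 = 321 N down at 1.34 m → arm 1.34 m, τ = 321 × 1.34 = 430.1 N·m clockwise.
Total clockwise load moment = 1298 N·m.
The cable tension T acts at 2.9 m; only its component perpendicular to the beam, T sinθ, produces torque. sin 56.6° = 0.8348.
Balancing moments: T × 2.9 × 0.8348 = 1298, giving T = 1298 / 2.421 = 536 N.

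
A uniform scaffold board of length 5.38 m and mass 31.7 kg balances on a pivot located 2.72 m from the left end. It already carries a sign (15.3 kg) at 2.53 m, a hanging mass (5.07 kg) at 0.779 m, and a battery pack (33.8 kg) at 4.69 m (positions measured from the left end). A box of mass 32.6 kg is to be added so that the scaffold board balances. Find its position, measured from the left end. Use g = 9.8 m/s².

Take moments about the pivot (at 2.72 m from the left end).
Beam weight: 31.7 × 9.8 = 310.7 N down at 2.69 m → arm 0.03 m, τ = 310.7 × 0.03 = 9.321 N·m counterclockwise.
Sign: 15.3 × 9.8 = 149.9 N down at 2.53 m → arm 0.19 m, τ = 149.9 × 0.19 = 28.48 N·m counterclockwise.
Hanging mass: 5.07 × 9.8 = 49.69 N down at 0.779 m → arm 1.941 m, τ = 49.69 × 1.941 = 96.45 N·m counterclockwise.
Battery pack: 33.8 × 9.8 = 331.2 N down at 4.69 m → arm 1.97 m, τ = 331.2 × 1.97 = 652.5 N·m clockwise.
Net moment of existing loads = 518.2 N·m clockwise.
The box weighs 32.6 × 9.8 = 319.5 N and must supply an equal counterclockwise moment, so its lever arm about the pivot is 518.2 / 319.5 = 1.62 m.
That puts it at 2.72 − 1.62 = 1.1 m from the left end.

x ≈ 1.1 m from the left end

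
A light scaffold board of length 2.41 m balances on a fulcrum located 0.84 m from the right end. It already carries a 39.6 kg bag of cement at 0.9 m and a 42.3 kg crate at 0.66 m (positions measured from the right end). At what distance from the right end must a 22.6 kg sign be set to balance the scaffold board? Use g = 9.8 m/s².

Taking torques about the fulcrum (at 0.84 m from the right end):
Bag of cement: 39.6 × 9.8 = 388.1 N down at 0.9 m → arm 0.06 m, τ = 388.1 × 0.06 = 23.29 N·m counterclockwise.
Crate: 42.3 × 9.8 = 414.5 N down at 0.66 m → arm 0.18 m, τ = 414.5 × 0.18 = 74.61 N·m clockwise.
Net moment of existing loads = 51.32 N·m clockwise.
The sign weighs 22.6 × 9.8 = 221.5 N and must supply an equal counterclockwise moment, so its lever arm about the fulcrum is 51.32 / 221.5 = 0.232 m.
That puts it at 0.84 + 0.232 = 1.07 m from the right end.

x ≈ 1.07 m from the right end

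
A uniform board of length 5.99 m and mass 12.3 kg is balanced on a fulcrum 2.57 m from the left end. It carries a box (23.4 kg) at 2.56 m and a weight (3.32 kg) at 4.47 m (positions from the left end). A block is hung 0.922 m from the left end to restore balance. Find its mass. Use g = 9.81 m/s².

m ≈ 6.86 kg

Take moments about the fulcrum (at 2.57 m from the left end).
Beam weight: 12.3 × 9.81 = 120.7 N down at 2.995 m → arm 0.425 m, τ = 120.7 × 0.425 = 51.3 N·m clockwise.
Box: 23.4 × 9.81 = 229.6 N down at 2.56 m → arm 0.01 m, τ = 229.6 × 0.01 = 2.296 N·m counterclockwise.
Weight: 3.32 × 9.81 = 32.57 N down at 4.47 m → arm 1.9 m, τ = 32.57 × 1.9 = 61.88 N·m clockwise.
Net moment of known loads = 110.9 N·m clockwise.
An unknown mass m at 0.922 m has arm 1.648 m; its moment is m·g·1.648 counterclockwise.
Στ = 0 ⇒ m × 9.81 × 1.648 = 110.9 ⇒ m = 110.9 / (9.81 × 1.648) = 6.86 kg.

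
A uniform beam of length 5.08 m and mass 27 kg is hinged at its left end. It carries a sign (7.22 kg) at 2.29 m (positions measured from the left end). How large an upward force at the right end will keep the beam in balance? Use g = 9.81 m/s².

F ≈ 164 N

Take moments about the left end.
Beam weight: 27 × 9.81 = 264.9 N down at 2.54 m → arm 2.54 m, τ = 264.9 × 2.54 = 672.8 N·m clockwise.
Sign: 7.22 × 9.81 = 70.83 N down at 2.29 m → arm 2.29 m, τ = 70.83 × 2.29 = 162.2 N·m clockwise.
Net moment of the loads = 835 N·m clockwise.
The upward force F acts at the right end, arm 5.08 m, giving F × 5.08 counterclockwise.
Στ = 0 ⇒ F × 5.08 = 835 ⇒ F = 835 / 5.08 = 164 N.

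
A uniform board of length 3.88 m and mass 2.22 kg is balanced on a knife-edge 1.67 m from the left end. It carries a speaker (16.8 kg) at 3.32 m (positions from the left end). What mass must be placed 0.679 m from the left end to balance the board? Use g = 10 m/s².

m ≈ 28.6 kg

Take moments about the knife-edge (at 1.67 m from the left end).
Beam weight: 2.22 × 10 = 22.2 N down at 1.94 m → arm 0.27 m, τ = 22.2 × 0.27 = 5.994 N·m clockwise.
Speaker: 16.8 × 10 = 168 N down at 3.32 m → arm 1.65 m, τ = 168 × 1.65 = 277.2 N·m clockwise.
Net moment of known loads = 283.2 N·m clockwise.
An unknown mass m at 0.679 m has arm 0.991 m; its moment is m·g·0.991 counterclockwise.
Στ = 0 ⇒ m × 10 × 0.991 = 283.2 ⇒ m = 283.2 / (10 × 0.991) = 28.6 kg.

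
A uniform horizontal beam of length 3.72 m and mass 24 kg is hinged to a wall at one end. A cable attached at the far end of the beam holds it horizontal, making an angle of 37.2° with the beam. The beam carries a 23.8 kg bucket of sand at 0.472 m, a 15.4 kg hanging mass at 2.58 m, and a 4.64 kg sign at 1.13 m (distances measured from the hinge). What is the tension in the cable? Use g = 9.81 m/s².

T ≈ 440 N

Choose the hinge as the axis so the unknown hinge reaction has zero arm there.
Beam weight: 24 × 9.81 = 235.4 N down at 1.86 m → arm 1.86 m, τ = 235.4 × 1.86 = 437.8 N·m clockwise.
Bucket of sand: 23.8 × 9.81 = 233.5 N down at 0.472 m → arm 0.472 m, τ = 233.5 × 0.472 = 110.2 N·m clockwise.
Hanging mass: 15.4 × 9.81 = 151.1 N down at 2.58 m → arm 2.58 m, τ = 151.1 × 2.58 = 389.8 N·m clockwise.
Sign: 4.64 × 9.81 = 45.52 N down at 1.13 m → arm 1.13 m, τ = 45.52 × 1.13 = 51.44 N·m clockwise.
Total clockwise load moment = 989.2 N·m.
The cable tension T acts at 3.72 m; only its component perpendicular to the beam, T sinθ, produces torque. sin 37.2° = 0.6046.
Balancing moments: T × 3.72 × 0.6046 = 989.2, giving T = 989.2 / 2.249 = 440 N.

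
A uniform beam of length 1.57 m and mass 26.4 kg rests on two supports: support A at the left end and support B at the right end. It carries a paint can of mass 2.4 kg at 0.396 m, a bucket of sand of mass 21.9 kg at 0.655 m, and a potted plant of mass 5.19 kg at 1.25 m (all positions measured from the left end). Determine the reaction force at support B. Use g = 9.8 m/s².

Taking torques about support A:
Beam weight: 26.4 × 9.8 = 258.7 N down at 0.785 m → arm 0.785 m, τ = 258.7 × 0.785 = 203.1 N·m clockwise.
Paint can: 2.4 × 9.8 = 23.52 N down at 0.396 m → arm 0.396 m, τ = 23.52 × 0.396 = 9.314 N·m clockwise.
Bucket of sand: 21.9 × 9.8 = 214.6 N down at 0.655 m → arm 0.655 m, τ = 214.6 × 0.655 = 140.6 N·m clockwise.
Potted plant: 5.19 × 9.8 = 50.86 N down at 1.25 m → arm 1.25 m, τ = 50.86 × 1.25 = 63.58 N·m clockwise.
Net load moment about support A = 416.6 N·m clockwise.
Reaction R at support B is upward at 1.57 m, arm 1.57 m → moment R × 1.57 counterclockwise.
For rotational equilibrium, R × 1.57 = 416.6, so R = 265 N.

R_B ≈ 265 N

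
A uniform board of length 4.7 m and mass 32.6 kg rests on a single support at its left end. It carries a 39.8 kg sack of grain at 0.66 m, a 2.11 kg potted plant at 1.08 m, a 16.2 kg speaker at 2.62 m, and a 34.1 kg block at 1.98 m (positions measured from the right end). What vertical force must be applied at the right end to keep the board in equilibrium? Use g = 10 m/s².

F ≈ 790 N

Sum moments about the left end (the unknown pivot reaction has zero arm there).
Beam weight: 32.6 × 10 = 326 N down at 2.35 m → arm 2.35 m, τ = 326 × 2.35 = 766.1 N·m clockwise.
Sack of grain: 39.8 × 10 = 398 N down at 0.66 m → arm 4.04 m, τ = 398 × 4.04 = 1608 N·m clockwise.
Potted plant: 2.11 × 10 = 21.1 N down at 1.08 m → arm 3.62 m, τ = 21.1 × 3.62 = 76.38 N·m clockwise.
Speaker: 16.2 × 10 = 162 N down at 2.62 m → arm 2.08 m, τ = 162 × 2.08 = 337 N·m clockwise.
Block: 34.1 × 10 = 341 N down at 1.98 m → arm 2.72 m, τ = 341 × 2.72 = 927.5 N·m clockwise.
Net moment of the loads = 3715 N·m clockwise.
The upward force F acts at the right end, arm 4.7 m, giving F × 4.7 counterclockwise.
Balancing moments: F × 4.7 = 3715, giving F = 3715 / 4.7 = 790 N.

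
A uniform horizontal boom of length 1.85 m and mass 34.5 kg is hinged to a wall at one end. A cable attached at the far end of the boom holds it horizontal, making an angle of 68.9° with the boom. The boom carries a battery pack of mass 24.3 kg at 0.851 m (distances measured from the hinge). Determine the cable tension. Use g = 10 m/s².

Taking torques about the hinge:
Beam weight: 34.5 × 10 = 345 N down at 0.925 m → arm 0.925 m, τ = 345 × 0.925 = 319.1 N·m clockwise.
Battery pack: 24.3 × 10 = 243 N down at 0.851 m → arm 0.851 m, τ = 243 × 0.851 = 206.8 N·m clockwise.
Total clockwise load moment = 525.9 N·m.
The cable tension T acts at 1.85 m; only its component perpendicular to the boom, T sinθ, produces torque. sin 68.9° = 0.933.
Balancing moments: T × 1.85 × 0.933 = 525.9, giving T = 525.9 / 1.726 = 305 N.

T ≈ 305 N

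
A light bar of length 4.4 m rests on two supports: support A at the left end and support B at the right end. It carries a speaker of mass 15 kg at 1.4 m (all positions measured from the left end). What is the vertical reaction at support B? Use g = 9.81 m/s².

About support A:
Speaker: 15 × 9.81 = 147.2 N down at 1.4 m → arm 1.4 m, τ = 147.2 × 1.4 = 206.1 N·m clockwise.
Net load moment about support A = 206.1 N·m clockwise.
Reaction R at support B is upward at 4.4 m, arm 4.4 m → moment R × 4.4 counterclockwise.
Setting net torque to zero: R × 4.4 = 206.1 → R = 46.8 N.

R_B ≈ 46.8 N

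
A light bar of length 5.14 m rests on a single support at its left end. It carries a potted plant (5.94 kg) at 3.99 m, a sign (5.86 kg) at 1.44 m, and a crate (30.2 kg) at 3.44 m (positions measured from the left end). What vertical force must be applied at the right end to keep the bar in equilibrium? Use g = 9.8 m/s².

F ≈ 259 N

Choose the left end as the axis so the unknown pivot reaction has zero arm there.
Potted plant: 5.94 × 9.8 = 58.21 N down at 3.99 m → arm 3.99 m, τ = 58.21 × 3.99 = 232.3 N·m clockwise.
Sign: 5.86 × 9.8 = 57.43 N down at 1.44 m → arm 1.44 m, τ = 57.43 × 1.44 = 82.7 N·m clockwise.
Crate: 30.2 × 9.8 = 296 N down at 3.44 m → arm 3.44 m, τ = 296 × 3.44 = 1018 N·m clockwise.
Net moment of the loads = 1333 N·m clockwise.
The upward force F acts at the right end, arm 5.14 m, giving F × 5.14 counterclockwise.
For rotational equilibrium, F × 5.14 = 1333, so F = 1333 / 5.14 = 259 N.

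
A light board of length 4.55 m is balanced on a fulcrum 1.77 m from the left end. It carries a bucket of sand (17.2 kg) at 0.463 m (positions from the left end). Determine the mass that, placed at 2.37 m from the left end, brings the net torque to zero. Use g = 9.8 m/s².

m ≈ 37.5 kg

Take moments about the fulcrum (at 1.77 m from the left end).
Bucket of sand: 17.2 × 9.8 = 168.6 N down at 0.463 m → arm 1.307 m, τ = 168.6 × 1.307 = 220.4 N·m counterclockwise.
Net moment of known loads = 220.4 N·m counterclockwise.
An unknown mass m at 2.37 m has arm 0.6 m; its moment is m·g·0.6 clockwise.
Setting net torque to zero: m × 9.8 × 0.6 = 220.4 → m = 220.4 / (9.8 × 0.6) = 37.5 kg.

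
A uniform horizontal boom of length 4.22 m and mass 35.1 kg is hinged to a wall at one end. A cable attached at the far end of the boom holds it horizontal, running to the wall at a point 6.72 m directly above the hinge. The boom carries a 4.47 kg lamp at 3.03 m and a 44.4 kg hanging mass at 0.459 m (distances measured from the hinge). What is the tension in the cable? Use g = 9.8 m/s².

About the hinge:
Beam weight: 35.1 × 9.8 = 344 N down at 2.11 m → arm 2.11 m, τ = 344 × 2.11 = 725.8 N·m clockwise.
Lamp: 4.47 × 9.8 = 43.81 N down at 3.03 m → arm 3.03 m, τ = 43.81 × 3.03 = 132.7 N·m clockwise.
Hanging mass: 44.4 × 9.8 = 435.1 N down at 0.459 m → arm 0.459 m, τ = 435.1 × 0.459 = 199.7 N·m clockwise.
Total clockwise load moment = 1058 N·m.
The cable tension T acts at 4.22 m; only its component perpendicular to the boom, T sinθ, produces torque. sinθ = h/√(h²+d²) = 6.72/√(6.72²+4.22²) = 0.8469.
Setting net torque to zero: T × 4.22 × 0.8469 = 1058 → T = 1058 / 3.574 = 296 N.

T ≈ 296 N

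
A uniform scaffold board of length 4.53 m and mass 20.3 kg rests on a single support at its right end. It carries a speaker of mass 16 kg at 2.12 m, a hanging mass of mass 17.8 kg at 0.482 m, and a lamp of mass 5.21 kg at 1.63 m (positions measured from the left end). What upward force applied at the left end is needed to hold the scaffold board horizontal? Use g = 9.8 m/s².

F ≈ 371 N

Sum moments about the right end (the unknown pivot reaction has zero arm there).
Beam weight: 20.3 × 9.8 = 198.9 N down at 2.265 m → arm 2.265 m, τ = 198.9 × 2.265 = 450.5 N·m counterclockwise.
Speaker: 16 × 9.8 = 156.8 N down at 2.12 m → arm 2.41 m, τ = 156.8 × 2.41 = 377.9 N·m counterclockwise.
Hanging mass: 17.8 × 9.8 = 174.4 N down at 0.482 m → arm 4.048 m, τ = 174.4 × 4.048 = 706 N·m counterclockwise.
Lamp: 5.21 × 9.8 = 51.06 N down at 1.63 m → arm 2.9 m, τ = 51.06 × 2.9 = 148.1 N·m counterclockwise.
Net moment of the loads = 1682 N·m counterclockwise.
The upward force F acts at the left end, arm 4.53 m, giving F × 4.53 clockwise.
For rotational equilibrium, F × 4.53 = 1682, so F = 1682 / 4.53 = 371 N.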